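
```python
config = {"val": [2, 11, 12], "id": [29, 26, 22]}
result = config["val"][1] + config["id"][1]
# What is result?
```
Trace:
  config={'val': [2, 11, 12], 'id': [29, 26, 22]}
  config={'val': [2, 11, 12], 'id': [29, 26, 22]}, result=37

Final answer: 37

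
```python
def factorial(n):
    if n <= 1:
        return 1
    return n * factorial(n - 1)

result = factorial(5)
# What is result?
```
Call trace:
factorial(n=5)
  factorial(n=4)
    factorial(n=3)
      factorial(n=2)
        factorial(n=1)
        -> return 1
      -> return 2
    -> return 6
  -> return 24
-> return 120

Final answer: 120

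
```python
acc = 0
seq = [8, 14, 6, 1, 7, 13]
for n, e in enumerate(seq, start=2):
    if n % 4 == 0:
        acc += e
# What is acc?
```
Trace:
  acc=0
  acc=0, n=2, e=8
  acc=0, n=3, e=14
  acc=6, n=4, e=6
  acc=6, n=5, e=1
  acc=6, n=6, e=7
  acc=6, n=7, e=13

Final answer: 6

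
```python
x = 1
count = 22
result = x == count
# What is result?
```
Trace:
  x=1
  x=1, count=22
  x=1, count=22, result=False

Final answer: False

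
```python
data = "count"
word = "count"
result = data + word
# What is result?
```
Trace:
  data='count'
  data='count', word='count'
  data='count', word='count', result='countcount'

Final answer: 'countcount'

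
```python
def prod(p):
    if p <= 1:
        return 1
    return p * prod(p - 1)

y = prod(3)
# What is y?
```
Call trace:
prod(p=3)
  prod(p=2)
    prod(p=1)
    -> return 1
  -> return 2
-> return 6

Final answer: 6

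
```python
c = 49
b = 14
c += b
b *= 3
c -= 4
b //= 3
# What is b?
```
Trace:
  c=49
  c=49, b=14
  c=63, b=14
  c=63, b=42
  c=59, b=42
  c=59, b=14

Final answer: 14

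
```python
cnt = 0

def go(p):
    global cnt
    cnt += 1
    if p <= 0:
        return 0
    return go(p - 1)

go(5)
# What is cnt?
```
Call trace:
go(p=5)
  go(p=4)
    go(p=3)
      go(p=2)
        go(p=1)
          go(p=0)
          -> return 0
        -> return 0
      -> return 0
    -> return 0
  -> return 0
-> return 0

cnt is incremented once per call. go is entered once for each p = 5, 4, 3, 2, 1, 0 (the p <= 0 call returns without recursing), i.e. 5 + 1 calls.
cnt = 6

Final answer: 6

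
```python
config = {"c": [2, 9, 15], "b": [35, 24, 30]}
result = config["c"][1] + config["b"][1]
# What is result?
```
Trace:
  config={'c': [2, 9, 15], 'b': [35, 24, 30]}
  config={'c': [2, 9, 15], 'b': [35, 24, 30]}, result=33

Final answer: 33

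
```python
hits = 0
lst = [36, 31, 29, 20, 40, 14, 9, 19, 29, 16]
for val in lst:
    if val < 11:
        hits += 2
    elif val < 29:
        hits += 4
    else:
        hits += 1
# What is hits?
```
Trace:
  hits=0
  hits=1, val=36
  hits=2, val=31
  hits=3, val=29
  hits=7, val=20
  hits=8, val=40
  hits=12, val=14
  hits=14, val=9
  hits=18, val=19
  hits=19, val=29
  hits=23, val=16

Final answer: 23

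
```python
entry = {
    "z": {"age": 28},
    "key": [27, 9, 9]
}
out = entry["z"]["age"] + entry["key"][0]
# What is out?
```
Trace:
  entry={'z': {'age': 28}, 'key': [27, 9, 9]}
  entry={'z': {'age': 28}, 'key': [27, 9, 9]}, out=55

Final answer: 55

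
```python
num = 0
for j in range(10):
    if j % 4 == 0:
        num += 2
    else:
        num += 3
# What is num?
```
Trace:
  num=0
  num=2, j=0
  num=5, j=1
  num=8, j=2
  num=11, j=3
  num=13, j=4
  num=16, j=5
  num=19, j=6
  num=22, j=7
  num=24, j=8
  num=27, j=9

Final answer: 27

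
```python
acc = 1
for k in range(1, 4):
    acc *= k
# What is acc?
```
Trace:
  acc=1
  acc=1, k=1
  acc=2, k=2
  acc=6, k=3

Final answer: 6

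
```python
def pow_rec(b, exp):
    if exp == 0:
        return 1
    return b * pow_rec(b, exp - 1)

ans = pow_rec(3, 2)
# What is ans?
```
Call trace:
pow_rec(b=3, exp=2)
  pow_rec(b=3, exp=1)
    pow_rec(b=3, exp=0)
    -> return 1
  -> return 3
-> return 9

Final answer: 9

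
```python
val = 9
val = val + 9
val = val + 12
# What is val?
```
Trace:
  val=9
  val=18
  val=30

Final answer: 30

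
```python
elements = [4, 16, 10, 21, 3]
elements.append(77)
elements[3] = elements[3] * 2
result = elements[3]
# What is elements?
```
Trace:
  elements=[4, 16, 10, 21, 3]
  elements=[4, 16, 10, 21, 3, 77]
  elements=[4, 16, 10, 42, 3, 77]
  elements=[4, 16, 10, 42, 3, 77], result=42

Final answer: [4, 16, 10, 42, 3, 77]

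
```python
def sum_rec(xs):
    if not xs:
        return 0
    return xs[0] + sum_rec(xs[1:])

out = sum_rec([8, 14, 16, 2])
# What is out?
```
Call trace:
sum_rec(xs=[8, 14, 16, 2])
  sum_rec(xs=[14, 16, 2])
    sum_rec(xs=[16, 2])
      sum_rec(xs=[2])
        sum_rec(xs=[])
        -> return 0
      -> return 2
    -> return 18
  -> return 32
-> return 40

Final answer: 40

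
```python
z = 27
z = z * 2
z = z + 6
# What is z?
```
Trace:
  z=27
  z=54
  z=60

Final answer: 60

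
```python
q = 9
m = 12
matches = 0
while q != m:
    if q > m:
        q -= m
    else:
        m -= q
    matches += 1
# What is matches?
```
Trace:
  q=9
  q=9, m=12
  q=9, m=12, matches=0
  q=9, m=3, matches=1
  q=6, m=3, matches=2
  q=3, m=3, matches=3

Final answer: 3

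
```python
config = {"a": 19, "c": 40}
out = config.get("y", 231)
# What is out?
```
Trace:
  config={'a': 19, 'c': 40}
  config={'a': 19, 'c': 40}, out=231

Final answer: 231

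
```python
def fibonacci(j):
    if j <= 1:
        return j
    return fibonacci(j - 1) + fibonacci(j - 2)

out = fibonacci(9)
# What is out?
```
Call trace (a repeated sub-call is expanded the first time; later identical calls just restate its return value):
fibonacci(j=9)
  fibonacci(j=8)
    fibonacci(j=7)
      fibonacci(j=6)
        fibonacci(j=5)
          fibonacci(j=4)
            fibonacci(j=3)
              fibonacci(j=2)
                fibonacci(j=1)
                -> return 1
                fibonacci(j=0)
                -> return 0
              -> return 1
              fibonacci(j=1)
              -> return 1
            -> return 2
            fibonacci(j=2) -> return 1  (same call as traced above)
          -> return 3
          fibonacci(j=3) -> return 2  (same call as traced above)
        -> return 5
        fibonacci(j=4) -> return 3  (same call as traced above)
      -> return 8
      fibonacci(j=5) -> return 5  (same call as traced above)
    -> return 13
    fibonacci(j=6) -> return 8  (same call as traced above)
  -> return 21
  fibonacci(j=7) -> return 13  (same call as traced above)
-> return 34

Final answer: 34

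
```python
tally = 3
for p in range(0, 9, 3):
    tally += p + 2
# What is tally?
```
Trace:
  tally=3
  tally=5, p=0
  tally=10, p=3
  tally=18, p=6

Final answer: 18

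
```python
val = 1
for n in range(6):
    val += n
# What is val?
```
Trace:
  val=1
  val=1, n=0
  val=2, n=1
  val=4, n=2
  val=7, n=3
  val=11, n=4
  val=16, n=5

Final answer: 16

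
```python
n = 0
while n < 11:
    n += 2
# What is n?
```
Trace:
  n=0
  n=2
  n=4
  n=6
  n=8
  n=10
  n=12

Final answer: 12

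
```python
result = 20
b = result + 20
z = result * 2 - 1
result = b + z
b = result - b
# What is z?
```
Trace:
  result=20
  result=20, b=40
  result=20, b=40, z=39
  result=79, b=40, z=39
  result=79, b=39, z=39

Final answer: 39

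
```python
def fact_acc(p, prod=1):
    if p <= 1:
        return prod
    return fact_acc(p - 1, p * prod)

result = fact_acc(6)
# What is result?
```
Call trace:
fact_acc(p=6, prod=1)
  fact_acc(p=5, prod=6)
    fact_acc(p=4, prod=30)
      fact_acc(p=3, prod=120)
        fact_acc(p=2, prod=360)
          fact_acc(p=1, prod=720)
          -> return 720
        -> return 720
      -> return 720
    -> return 720
  -> return 720
-> return 720

Final answer: 720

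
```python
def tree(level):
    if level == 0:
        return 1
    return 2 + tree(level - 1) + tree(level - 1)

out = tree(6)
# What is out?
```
Call trace (a repeated sub-call is expanded the first time; later identical calls just restate its return value):
tree(level=6)
  tree(level=5)
    tree(level=4)
      tree(level=3)
        tree(level=2)
          tree(level=1)
            tree(level=0)
            -> return 1
            tree(level=0)
            -> return 1
          -> return 4
          tree(level=1) -> return 4  (same call as traced above)
        -> return 10
        tree(level=2) -> return 10  (same call as traced above)
      -> return 22
      tree(level=3) -> return 22  (same call as traced above)
    -> return 46
    tree(level=4) -> return 46  (same call as traced above)
  -> return 94
  tree(level=5) -> return 94  (same call as traced above)
-> return 190

Final answer: 190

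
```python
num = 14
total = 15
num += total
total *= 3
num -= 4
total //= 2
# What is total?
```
Trace:
  num=14
  num=14, total=15
  num=29, total=15
  num=29, total=45
  num=25, total=45
  num=25, total=22

Final answer: 22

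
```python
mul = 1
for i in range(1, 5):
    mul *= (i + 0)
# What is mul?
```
Trace:
  mul=1
  mul=1, i=1
  mul=2, i=2
  mul=6, i=3
  mul=24, i=4

Final answer: 24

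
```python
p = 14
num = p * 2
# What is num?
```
Trace:
  p=14
  p=14, num=28

Final answer: 28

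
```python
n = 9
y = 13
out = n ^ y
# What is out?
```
Trace:
  n=9
  n=9, y=13
  n=9, y=13, out=4

Final answer: 4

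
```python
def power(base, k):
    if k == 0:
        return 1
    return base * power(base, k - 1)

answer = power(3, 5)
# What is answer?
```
Call trace:
power(base=3, k=5)
  power(base=3, k=4)
    power(base=3, k=3)
      power(base=3, k=2)
        power(base=3, k=1)
          power(base=3, k=0)
          -> return 1
        -> return 3
      -> return 9
    -> return 27
  -> return 81
-> return 243

Final answer: 243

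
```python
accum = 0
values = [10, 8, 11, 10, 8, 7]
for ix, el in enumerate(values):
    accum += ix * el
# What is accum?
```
Trace:
  accum=0
  accum=0, ix=0, el=10
  accum=8, ix=1, el=8
  accum=30, ix=2, el=11
  accum=60, ix=3, el=10
  accum=92, ix=4, el=8
  accum=127, ix=5, el=7

Final answer: 127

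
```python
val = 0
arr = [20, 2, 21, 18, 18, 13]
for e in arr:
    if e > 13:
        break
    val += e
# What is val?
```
Trace:
  val=0
  val=0, e=20

Final answer: 0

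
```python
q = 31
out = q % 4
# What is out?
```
Trace:
  q=31
  q=31, out=3

Final answer: 3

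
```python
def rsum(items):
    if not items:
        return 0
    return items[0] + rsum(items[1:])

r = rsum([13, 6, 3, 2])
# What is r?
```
Call trace:
rsum(items=[13, 6, 3, 2])
  rsum(items=[6, 3, 2])
    rsum(items=[3, 2])
      rsum(items=[2])
        rsum(items=[])
        -> return 0
      -> return 2
    -> return 5
  -> return 11
-> return 24

Final answer: 24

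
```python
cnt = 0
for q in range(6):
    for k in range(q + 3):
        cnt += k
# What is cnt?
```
Trace:
  cnt=0
  cnt=0, q=0, k=0
  cnt=1, q=0, k=1
  cnt=3, q=0, k=2
  cnt=3, q=1, k=0
  cnt=4, q=1, k=1
  cnt=6, q=1, k=2
  cnt=9, q=1, k=3
  cnt=9, q=2, k=0
  cnt=10, q=2, k=1
  cnt=12, q=2, k=2
  cnt=15, q=2, k=3
  cnt=19, q=2, k=4
  cnt=19, q=3, k=0
  cnt=20, q=3, k=1
  cnt=22, q=3, k=2
  cnt=25, q=3, k=3
  cnt=29, q=3, k=4
  cnt=34, q=3, k=5
  cnt=34, q=4, k=0
  cnt=35, q=4, k=1
  cnt=37, q=4, k=2
  cnt=40, q=4, k=3
  cnt=44, q=4, k=4
  cnt=49, q=4, k=5
  cnt=55, q=4, k=6
  cnt=55, q=5, k=0
  cnt=56, q=5, k=1
  cnt=58, q=5, k=2
  cnt=61, q=5, k=3
  cnt=65, q=5, k=4
  cnt=70, q=5, k=5
  cnt=76, q=5, k=6
  cnt=83, q=5, k=7

Final answer: 83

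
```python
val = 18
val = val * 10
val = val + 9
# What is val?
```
Trace:
  val=18
  val=180
  val=189

Final answer: 189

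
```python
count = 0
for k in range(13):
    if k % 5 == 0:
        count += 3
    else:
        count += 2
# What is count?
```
Trace:
  count=0
  count=3, k=0
  count=5, k=1
  count=7, k=2
  count=9, k=3
  count=11, k=4
  count=14, k=5
  count=16, k=6
  count=18, k=7
  count=20, k=8
  count=22, k=9
  count=25, k=10
  count=27, k=11
  count=29, k=12

Final answer: 29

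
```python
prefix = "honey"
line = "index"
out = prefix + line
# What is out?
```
Trace:
  prefix='honey'
  prefix='honey', line='index'
  prefix='honey', line='index', out='honeyindex'

Final answer: 'honeyindex'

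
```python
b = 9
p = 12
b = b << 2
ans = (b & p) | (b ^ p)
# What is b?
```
Trace:
  b=9
  b=9, p=12
  b=36, p=12
  b=36, p=12, ans=44

Final answer: 36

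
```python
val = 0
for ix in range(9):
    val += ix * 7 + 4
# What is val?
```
Trace:
  val=0
  val=4, ix=0
  val=15, ix=1
  val=33, ix=2
  val=58, ix=3
  val=90, ix=4
  val=129, ix=5
  val=175, ix=6
  val=228, ix=7
  val=288, ix=8

Final answer: 288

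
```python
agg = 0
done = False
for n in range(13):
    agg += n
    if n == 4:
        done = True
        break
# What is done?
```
Trace:
  agg=0
  agg=0, done=False
  agg=0, done=False, n=0
  agg=1, done=False, n=1
  agg=3, done=False, n=2
  agg=6, done=False, n=3
  agg=10, done=True, n=4

Final answer: True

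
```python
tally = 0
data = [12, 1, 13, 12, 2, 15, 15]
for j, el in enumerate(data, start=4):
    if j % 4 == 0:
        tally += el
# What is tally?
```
Trace:
  tally=0
  tally=12, j=4, el=12
  tally=12, j=5, el=1
  tally=12, j=6, el=13
  tally=12, j=7, el=12
  tally=14, j=8, el=2
  tally=14, j=9, el=15
  tally=14, j=10, el=15

Final answer: 14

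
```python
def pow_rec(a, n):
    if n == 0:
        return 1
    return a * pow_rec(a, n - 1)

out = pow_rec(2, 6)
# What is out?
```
Call trace:
pow_rec(a=2, n=6)
  pow_rec(a=2, n=5)
    pow_rec(a=2, n=4)
      pow_rec(a=2, n=3)
        pow_rec(a=2, n=2)
          pow_rec(a=2, n=1)
            pow_rec(a=2, n=0)
            -> return 1
          -> return 2
        -> return 4
      -> return 8
    -> return 16
  -> return 32
-> return 64

Final answer: 64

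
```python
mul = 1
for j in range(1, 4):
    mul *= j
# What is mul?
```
Trace:
  mul=1
  mul=1, j=1
  mul=2, j=2
  mul=6, j=3

Final answer: 6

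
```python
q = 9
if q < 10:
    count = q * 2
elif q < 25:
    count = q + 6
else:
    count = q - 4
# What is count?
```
Trace:
  q=9
  q=9, count=18

Final answer: 18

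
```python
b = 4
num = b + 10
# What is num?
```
Trace:
  b=4
  b=4, num=14

Final answer: 14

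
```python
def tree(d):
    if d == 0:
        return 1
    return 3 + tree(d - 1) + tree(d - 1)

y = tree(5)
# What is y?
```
Call trace (a repeated sub-call is expanded the first time; later identical calls just restate its return value):
tree(d=5)
  tree(d=4)
    tree(d=3)
      tree(d=2)
        tree(d=1)
          tree(d=0)
          -> return 1
          tree(d=0)
          -> return 1
        -> return 5
        tree(d=1) -> return 5  (same call as traced above)
      -> return 13
      tree(d=2) -> return 13  (same call as traced above)
    -> return 29
    tree(d=3) -> return 29  (same call as traced above)
  -> return 61
  tree(d=4) -> return 61  (same call as traced above)
-> return 125

Final answer: 125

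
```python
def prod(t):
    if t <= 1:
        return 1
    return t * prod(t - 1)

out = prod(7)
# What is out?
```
Call trace:
prod(t=7)
  prod(t=6)
    prod(t=5)
      prod(t=4)
        prod(t=3)
          prod(t=2)
            prod(t=1)
            -> return 1
          -> return 2
        -> return 6
      -> return 24
    -> return 120
  -> return 720
-> return 5040

Final answer: 5040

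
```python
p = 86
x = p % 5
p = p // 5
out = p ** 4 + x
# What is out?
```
Trace:
  p=86
  p=86, x=1
  p=17, x=1
  p=17, x=1, out=83522

Final answer: 83522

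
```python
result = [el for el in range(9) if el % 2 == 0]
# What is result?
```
Trace:
  el=0
  el=1
  el=2
  el=3
  el=4
  el=5
  el=6
  el=7
  el=8
  result=[0, 2, 4, 6, 8]

Final answer: [0, 2, 4, 6, 8]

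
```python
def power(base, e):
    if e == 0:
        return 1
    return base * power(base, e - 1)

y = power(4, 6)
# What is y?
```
Call trace:
power(base=4, e=6)
  power(base=4, e=5)
    power(base=4, e=4)
      power(base=4, e=3)
        power(base=4, e=2)
          power(base=4, e=1)
            power(base=4, e=0)
            -> return 1
          -> return 4
        -> return 16
      -> return 64
    -> return 256
  -> return 1024
-> return 4096

Final answer: 4096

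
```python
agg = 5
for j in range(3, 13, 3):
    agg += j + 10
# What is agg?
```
Trace:
  agg=5
  agg=18, j=3
  agg=34, j=6
  agg=53, j=9
  agg=75, j=12

Final answer: 75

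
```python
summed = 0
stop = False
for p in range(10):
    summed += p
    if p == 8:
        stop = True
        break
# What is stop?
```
Trace:
  summed=0
  summed=0, stop=False
  summed=0, stop=False, p=0
  summed=1, stop=False, p=1
  summed=3, stop=False, p=2
  summed=6, stop=False, p=3
  summed=10, stop=False, p=4
  summed=15, stop=False, p=5
  summed=21, stop=False, p=6
  summed=28, stop=False, p=7
  summed=36, stop=True, p=8

Final answer: True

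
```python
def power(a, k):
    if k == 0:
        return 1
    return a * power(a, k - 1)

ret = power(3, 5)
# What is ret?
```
Call trace:
power(a=3, k=5)
  power(a=3, k=4)
    power(a=3, k=3)
      power(a=3, k=2)
        power(a=3, k=1)
          power(a=3, k=0)
          -> return 1
        -> return 3
      -> return 9
    -> return 27
  -> return 81
-> return 243

Final answer: 243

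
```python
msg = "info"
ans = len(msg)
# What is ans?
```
Trace:
  msg='info'
  msg='info', ans=4

Final answer: 4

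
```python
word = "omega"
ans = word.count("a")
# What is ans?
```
Trace:
  word='omega'
  word='omega', ans=1

Final answer: 1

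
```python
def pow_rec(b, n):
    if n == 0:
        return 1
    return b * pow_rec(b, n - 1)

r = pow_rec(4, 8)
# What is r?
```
Call trace:
pow_rec(b=4, n=8)
  pow_rec(b=4, n=7)
    pow_rec(b=4, n=6)
      pow_rec(b=4, n=5)
        pow_rec(b=4, n=4)
          pow_rec(b=4, n=3)
            pow_rec(b=4, n=2)
              pow_rec(b=4, n=1)
                pow_rec(b=4, n=0)
                -> return 1
              -> return 4
            -> return 16
          -> return 64
        -> return 256
      -> return 1024
    -> return 4096
  -> return 16384
-> return 65536

Final answer: 65536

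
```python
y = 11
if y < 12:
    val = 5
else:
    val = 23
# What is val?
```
Trace:
  y=11
  y=11, val=5

Final answer: 5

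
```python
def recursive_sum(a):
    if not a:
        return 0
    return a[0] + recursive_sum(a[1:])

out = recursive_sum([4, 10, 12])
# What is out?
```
Call trace:
recursive_sum(a=[4, 10, 12])
  recursive_sum(a=[10, 12])
    recursive_sum(a=[12])
      recursive_sum(a=[])
      -> return 0
    -> return 12
  -> return 22
-> return 26

Final answer: 26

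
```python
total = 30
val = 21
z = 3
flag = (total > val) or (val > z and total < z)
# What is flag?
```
Trace:
  total=30
  total=30, val=21
  total=30, val=21, z=3
  total=30, val=21, z=3, flag=True

Final answer: True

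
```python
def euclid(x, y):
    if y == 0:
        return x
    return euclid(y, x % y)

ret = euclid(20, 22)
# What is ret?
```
Call trace:
euclid(x=20, y=22)
  euclid(x=22, y=20)
    euclid(x=20, y=2)
      euclid(x=2, y=0)
      -> return 2
    -> return 2
  -> return 2
-> return 2

Final answer: 2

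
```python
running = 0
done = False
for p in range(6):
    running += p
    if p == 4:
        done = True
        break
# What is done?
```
Trace:
  running=0
  running=0, done=False
  running=0, done=False, p=0
  running=1, done=False, p=1
  running=3, done=False, p=2
  running=6, done=False, p=3
  running=10, done=True, p=4

Final answer: True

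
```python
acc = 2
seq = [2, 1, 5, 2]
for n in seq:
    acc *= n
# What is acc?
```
Trace:
  acc=2
  acc=4, n=2
  acc=4, n=1
  acc=20, n=5
  acc=40, n=2

Final answer: 40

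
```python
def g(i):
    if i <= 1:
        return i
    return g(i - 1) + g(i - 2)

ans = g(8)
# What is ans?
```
Call trace (a repeated sub-call is expanded the first time; later identical calls just restate its return value):
g(i=8)
  g(i=7)
    g(i=6)
      g(i=5)
        g(i=4)
          g(i=3)
            g(i=2)
              g(i=1)
              -> return 1
              g(i=0)
              -> return 0
            -> return 1
            g(i=1)
            -> return 1
          -> return 2
          g(i=2) -> return 1  (same call as traced above)
        -> return 3
        g(i=3) -> return 2  (same call as traced above)
      -> return 5
      g(i=4) -> return 3  (same call as traced above)
    -> return 8
    g(i=5) -> return 5  (same call as traced above)
  -> return 13
  g(i=6) -> return 8  (same call as traced above)
-> return 21

Final answer: 21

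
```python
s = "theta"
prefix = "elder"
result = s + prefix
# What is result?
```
Trace:
  s='theta'
  s='theta', prefix='elder'
  s='theta', prefix='elder', result='thetaelder'

Final answer: 'thetaelder'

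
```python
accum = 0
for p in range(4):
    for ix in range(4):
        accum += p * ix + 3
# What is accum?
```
Trace:
  accum=0
  accum=3, p=0, ix=0
  accum=6, p=0, ix=1
  accum=9, p=0, ix=2
  accum=12, p=0, ix=3
  accum=15, p=1, ix=0
  accum=19, p=1, ix=1
  accum=24, p=1, ix=2
  accum=30, p=1, ix=3
  accum=33, p=2, ix=0
  accum=38, p=2, ix=1
  accum=45, p=2, ix=2
  accum=54, p=2, ix=3
  accum=57, p=3, ix=0
  accum=63, p=3, ix=1
  accum=72, p=3, ix=2
  accum=84, p=3, ix=3

Final answer: 84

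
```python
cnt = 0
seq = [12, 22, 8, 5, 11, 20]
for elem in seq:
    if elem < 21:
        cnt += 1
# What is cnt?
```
Trace:
  cnt=0
  cnt=1, elem=12
  cnt=1, elem=22
  cnt=2, elem=8
  cnt=3, elem=5
  cnt=4, elem=11
  cnt=5, elem=20

Final answer: 5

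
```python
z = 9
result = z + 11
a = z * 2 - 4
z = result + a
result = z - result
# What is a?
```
Trace:
  z=9
  z=9, result=20
  z=9, result=20, a=14
  z=34, result=20, a=14
  z=34, result=14, a=14

Final answer: 14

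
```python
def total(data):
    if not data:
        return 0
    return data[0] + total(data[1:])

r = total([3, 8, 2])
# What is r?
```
Call trace:
total(data=[3, 8, 2])
  total(data=[8, 2])
    total(data=[2])
      total(data=[])
      -> return 0
    -> return 2
  -> return 10
-> return 13

Final answer: 13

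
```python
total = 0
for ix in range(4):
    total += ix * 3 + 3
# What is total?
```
Trace:
  total=0
  total=3, ix=0
  total=9, ix=1
  total=18, ix=2
  total=30, ix=3

Final answer: 30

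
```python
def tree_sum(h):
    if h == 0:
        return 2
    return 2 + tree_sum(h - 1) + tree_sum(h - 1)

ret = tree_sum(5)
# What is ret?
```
Call trace (a repeated sub-call is expanded the first time; later identical calls just restate its return value):
tree_sum(h=5)
  tree_sum(h=4)
    tree_sum(h=3)
      tree_sum(h=2)
        tree_sum(h=1)
          tree_sum(h=0)
          -> return 2
          tree_sum(h=0)
          -> return 2
        -> return 6
        tree_sum(h=1) -> return 6  (same call as traced above)
      -> return 14
      tree_sum(h=2) -> return 14  (same call as traced above)
    -> return 30
    tree_sum(h=3) -> return 30  (same call as traced above)
  -> return 62
  tree_sum(h=4) -> return 62  (same call as traced above)
-> return 126

Final answer: 126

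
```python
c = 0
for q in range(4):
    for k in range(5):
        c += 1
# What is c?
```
Trace:
  c=0
  c=1, q=0, k=0
  c=2, q=0, k=1
  c=3, q=0, k=2
  c=4, q=0, k=3
  c=5, q=0, k=4
  c=6, q=1, k=0
  c=7, q=1, k=1
  c=8, q=1, k=2
  c=9, q=1, k=3
  c=10, q=1, k=4
  c=11, q=2, k=0
  c=12, q=2, k=1
  c=13, q=2, k=2
  c=14, q=2, k=3
  c=15, q=2, k=4
  c=16, q=3, k=0
  c=17, q=3, k=1
  c=18, q=3, k=2
  c=19, q=3, k=3
  c=20, q=3, k=4

Final answer: 20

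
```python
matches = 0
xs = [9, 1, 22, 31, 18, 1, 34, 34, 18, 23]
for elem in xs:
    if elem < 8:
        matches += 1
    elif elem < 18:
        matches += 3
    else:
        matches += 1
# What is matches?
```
Trace:
  matches=0
  matches=3, elem=9
  matches=4, elem=1
  matches=5, elem=22
  matches=6, elem=31
  matches=7, elem=18
  matches=8, elem=1
  matches=9, elem=34
  matches=10, elem=34
  matches=11, elem=18
  matches=12, elem=23

Final answer: 12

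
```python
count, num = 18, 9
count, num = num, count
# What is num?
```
Trace:
  count=18, num=9
  count=9, num=18

Final answer: 18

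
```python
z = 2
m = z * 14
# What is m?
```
Trace:
  z=2
  z=2, m=28

Final answer: 28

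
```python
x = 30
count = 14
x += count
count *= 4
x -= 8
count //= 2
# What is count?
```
Trace:
  x=30
  x=30, count=14
  x=44, count=14
  x=44, count=56
  x=36, count=56
  x=36, count=28

Final answer: 28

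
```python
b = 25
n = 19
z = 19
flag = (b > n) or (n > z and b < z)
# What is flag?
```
Trace:
  b=25
  b=25, n=19
  b=25, n=19, z=19
  b=25, n=19, z=19, flag=True

Final answer: True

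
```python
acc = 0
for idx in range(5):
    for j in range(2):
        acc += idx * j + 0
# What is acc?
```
Trace:
  acc=0
  acc=0, idx=0, j=0
  acc=0, idx=0, j=1
  acc=0, idx=1, j=0
  acc=1, idx=1, j=1
  acc=1, idx=2, j=0
  acc=3, idx=2, j=1
  acc=3, idx=3, j=0
  acc=6, idx=3, j=1
  acc=6, idx=4, j=0
  acc=10, idx=4, j=1

Final answer: 10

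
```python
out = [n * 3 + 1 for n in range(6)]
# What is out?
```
Trace:
  n=0
  n=1
  n=2
  n=3
  n=4
  n=5
  out=[1, 4, 7, 10, 13, 16]

Final answer: [1, 4, 7, 10, 13, 16]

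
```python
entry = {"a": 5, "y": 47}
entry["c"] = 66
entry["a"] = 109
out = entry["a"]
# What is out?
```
Trace:
  entry={'a': 5, 'y': 47}
  entry={'a': 5, 'y': 47, 'c': 66}
  entry={'a': 109, 'y': 47, 'c': 66}
  entry={'a': 109, 'y': 47, 'c': 66}, out=109

Final answer: 109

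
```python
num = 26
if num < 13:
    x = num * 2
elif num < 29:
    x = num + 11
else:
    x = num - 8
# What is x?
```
Trace:
  num=26
  num=26, x=37

Final answer: 37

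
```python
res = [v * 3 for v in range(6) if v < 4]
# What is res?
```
Trace:
  v=0
  v=1
  v=2
  v=3
  v=4
  v=5
  res=[0, 3, 6, 9]

Final answer: [0, 3, 6, 9]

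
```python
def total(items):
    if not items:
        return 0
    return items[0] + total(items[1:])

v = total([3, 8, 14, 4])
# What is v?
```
Call trace:
total(items=[3, 8, 14, 4])
  total(items=[8, 14, 4])
    total(items=[14, 4])
      total(items=[4])
        total(items=[])
        -> return 0
      -> return 4
    -> return 18
  -> return 26
-> return 29

Final answer: 29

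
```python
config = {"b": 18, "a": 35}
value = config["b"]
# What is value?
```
Trace:
  config={'b': 18, 'a': 35}
  config={'b': 18, 'a': 35}, value=18

Final answer: 18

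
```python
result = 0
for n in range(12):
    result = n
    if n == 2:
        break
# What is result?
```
Trace:
  result=0
  result=0, n=0
  result=1, n=1
  result=2, n=2

Final answer: 2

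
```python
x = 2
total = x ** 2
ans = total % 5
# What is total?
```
Trace:
  x=2
  x=2, total=4
  x=2, total=4, ans=4

Final answer: 4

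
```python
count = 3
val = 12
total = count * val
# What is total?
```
Trace:
  count=3
  count=3, val=12
  count=3, val=12, total=36

Final answer: 36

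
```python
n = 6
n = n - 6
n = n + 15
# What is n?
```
Trace:
  n=6
  n=0
  n=15

Final answer: 15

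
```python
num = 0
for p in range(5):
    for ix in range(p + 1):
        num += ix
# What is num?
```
Trace:
  num=0
  num=0, p=0, ix=0
  num=0, p=1, ix=0
  num=1, p=1, ix=1
  num=1, p=2, ix=0
  num=2, p=2, ix=1
  num=4, p=2, ix=2
  num=4, p=3, ix=0
  num=5, p=3, ix=1
  num=7, p=3, ix=2
  num=10, p=3, ix=3
  num=10, p=4, ix=0
  num=11, p=4, ix=1
  num=13, p=4, ix=2
  num=16, p=4, ix=3
  num=20, p=4, ix=4

Final answer: 20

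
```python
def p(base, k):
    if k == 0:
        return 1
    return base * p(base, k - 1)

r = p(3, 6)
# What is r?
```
Call trace:
p(base=3, k=6)
  p(base=3, k=5)
    p(base=3, k=4)
      p(base=3, k=3)
        p(base=3, k=2)
          p(base=3, k=1)
            p(base=3, k=0)
            -> return 1
          -> return 3
        -> return 9
      -> return 27
    -> return 81
  -> return 243
-> return 729

Final answer: 729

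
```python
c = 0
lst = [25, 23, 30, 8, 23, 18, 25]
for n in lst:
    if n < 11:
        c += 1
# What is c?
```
Trace:
  c=0
  c=0, n=25
  c=0, n=23
  c=0, n=30
  c=1, n=8
  c=1, n=23
  c=1, n=18
  c=1, n=25

Final answer: 1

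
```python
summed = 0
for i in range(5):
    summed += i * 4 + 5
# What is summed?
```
Trace:
  summed=0
  summed=5, i=0
  summed=14, i=1
  summed=27, i=2
  summed=44, i=3
  summed=65, i=4

Final answer: 65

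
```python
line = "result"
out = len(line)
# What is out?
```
Trace:
  line='result'
  line='result', out=6

Final answer: 6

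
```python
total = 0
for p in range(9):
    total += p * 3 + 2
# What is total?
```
Trace:
  total=0
  total=2, p=0
  total=7, p=1
  total=15, p=2
  total=26, p=3
  total=40, p=4
  total=57, p=5
  total=77, p=6
  total=100, p=7
  total=126, p=8

Final answer: 126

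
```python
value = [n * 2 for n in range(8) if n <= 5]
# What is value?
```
Trace:
  n=0
  n=1
  n=2
  n=3
  n=4
  n=5
  n=6
  n=7
  value=[0, 2, 4, 6, 8, 10]

Final answer: [0, 2, 4, 6, 8, 10]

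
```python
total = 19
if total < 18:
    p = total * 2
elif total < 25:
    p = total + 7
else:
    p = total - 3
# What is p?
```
Trace:
  total=19
  total=19, p=26

Final answer: 26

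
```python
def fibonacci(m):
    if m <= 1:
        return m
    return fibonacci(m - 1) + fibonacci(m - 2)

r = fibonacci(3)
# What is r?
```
Call trace:
fibonacci(m=3)
  fibonacci(m=2)
    fibonacci(m=1)
    -> return 1
    fibonacci(m=0)
    -> return 0
  -> return 1
  fibonacci(m=1)
  -> return 1
-> return 2

Final answer: 2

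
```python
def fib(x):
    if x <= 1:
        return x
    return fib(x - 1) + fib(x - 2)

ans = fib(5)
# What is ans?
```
Call trace (a repeated sub-call is expanded the first time; later identical calls just restate its return value):
fib(x=5)
  fib(x=4)
    fib(x=3)
      fib(x=2)
        fib(x=1)
        -> return 1
        fib(x=0)
        -> return 0
      -> return 1
      fib(x=1)
      -> return 1
    -> return 2
    fib(x=2) -> return 1  (same call as traced above)
  -> return 3
  fib(x=3) -> return 2  (same call as traced above)
-> return 5

Final answer: 5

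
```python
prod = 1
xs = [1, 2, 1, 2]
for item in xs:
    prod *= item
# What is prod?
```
Trace:
  prod=1
  prod=1, item=1
  prod=2, item=2
  prod=2, item=1
  prod=4, item=2

Final answer: 4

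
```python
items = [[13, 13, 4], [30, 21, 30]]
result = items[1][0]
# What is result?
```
Trace:
  items=[[13, 13, 4], [30, 21, 30]]
  items=[[13, 13, 4], [30, 21, 30]], result=30

Final answer: 30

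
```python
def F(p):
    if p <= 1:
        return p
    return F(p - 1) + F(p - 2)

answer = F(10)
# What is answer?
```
Call trace (a repeated sub-call is expanded the first time; later identical calls just restate its return value):
F(p=10)
  F(p=9)
    F(p=8)
      F(p=7)
        F(p=6)
          F(p=5)
            F(p=4)
              F(p=3)
                F(p=2)
                  F(p=1)
                  -> return 1
                  F(p=0)
                  -> return 0
                -> return 1
                F(p=1)
                -> return 1
              -> return 2
              F(p=2) -> return 1  (same call as traced above)
            -> return 3
            F(p=3) -> return 2  (same call as traced above)
          -> return 5
          F(p=4) -> return 3  (same call as traced above)
        -> return 8
        F(p=5) -> return 5  (same call as traced above)
      -> return 13
      F(p=6) -> return 8  (same call as traced above)
    -> return 21
    F(p=7) -> return 13  (same call as traced above)
  -> return 34
  F(p=8) -> return 21  (same call as traced above)
-> return 55

Final answer: 55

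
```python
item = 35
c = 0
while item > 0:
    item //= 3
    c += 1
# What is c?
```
Trace:
  item=35
  item=35, c=0
  item=11, c=1
  item=3, c=2
  item=1, c=3
  item=0, c=4

Final answer: 4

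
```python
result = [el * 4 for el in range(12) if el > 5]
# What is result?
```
Trace:
  el=0
  el=1
  el=2
  el=3
  el=4
  el=5
  el=6
  el=7
  el=8
  el=9
  el=10
  el=11
  result=[24, 28, 32, 36, 40, 44]

Final answer: [24, 28, 32, 36, 40, 44]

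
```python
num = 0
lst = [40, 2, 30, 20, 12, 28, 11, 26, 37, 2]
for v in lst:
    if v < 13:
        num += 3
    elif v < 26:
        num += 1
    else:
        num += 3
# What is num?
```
Trace:
  num=0
  num=3, v=40
  num=6, v=2
  num=9, v=30
  num=10, v=20
  num=13, v=12
  num=16, v=28
  num=19, v=11
  num=22, v=26
  num=25, v=37
  num=28, v=2

Final answer: 28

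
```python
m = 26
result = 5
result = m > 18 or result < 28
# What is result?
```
Trace:
  m=26
  m=26, result=5
  m=26, result=True

Final answer: True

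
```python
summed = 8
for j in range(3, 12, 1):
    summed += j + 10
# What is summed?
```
Trace:
  summed=8
  summed=21, j=3
  summed=35, j=4
  summed=50, j=5
  summed=66, j=6
  summed=83, j=7
  summed=101, j=8
  summed=120, j=9
  summed=140, j=10
  summed=161, j=11

Final answer: 161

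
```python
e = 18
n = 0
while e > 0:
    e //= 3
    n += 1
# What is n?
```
Trace:
  e=18
  e=18, n=0
  e=6, n=1
  e=2, n=2
  e=0, n=3

Final answer: 3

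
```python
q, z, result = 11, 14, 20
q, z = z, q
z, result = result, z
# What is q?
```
Trace:
  q=11, z=14, result=20
  q=14, z=11, result=20
  q=14, z=20, result=11

Final answer: 14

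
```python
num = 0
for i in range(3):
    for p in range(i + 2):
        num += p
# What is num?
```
Trace:
  num=0
  num=0, i=0, p=0
  num=1, i=0, p=1
  num=1, i=1, p=0
  num=2, i=1, p=1
  num=4, i=1, p=2
  num=4, i=2, p=0
  num=5, i=2, p=1
  num=7, i=2, p=2
  num=10, i=2, p=3

Final answer: 10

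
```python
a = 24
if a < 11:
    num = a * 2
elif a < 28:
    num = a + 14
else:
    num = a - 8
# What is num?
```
Trace:
  a=24
  a=24, num=38

Final answer: 38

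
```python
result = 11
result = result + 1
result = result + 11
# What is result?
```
Trace:
  result=11
  result=12
  result=23

Final answer: 23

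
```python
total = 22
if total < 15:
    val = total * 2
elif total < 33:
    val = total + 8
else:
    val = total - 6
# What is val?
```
Trace:
  total=22
  total=22, val=30

Final answer: 30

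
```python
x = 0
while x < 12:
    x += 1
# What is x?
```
Trace:
  x=0
  x=1
  x=2
  x=3
  x=4
  x=5
  x=6
  x=7
  x=8
  x=9
  x=10
  x=11
  x=12

Final answer: 12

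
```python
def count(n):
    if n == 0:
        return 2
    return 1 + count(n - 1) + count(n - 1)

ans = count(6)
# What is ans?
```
Call trace (a repeated sub-call is expanded the first time; later identical calls just restate its return value):
count(n=6)
  count(n=5)
    count(n=4)
      count(n=3)
        count(n=2)
          count(n=1)
            count(n=0)
            -> return 2
            count(n=0)
            -> return 2
          -> return 5
          count(n=1) -> return 5  (same call as traced above)
        -> return 11
        count(n=2) -> return 11  (same call as traced above)
      -> return 23
      count(n=3) -> return 23  (same call as traced above)
    -> return 47
    count(n=4) -> return 47  (same call as traced above)
  -> return 95
  count(n=5) -> return 95  (same call as traced above)
-> return 191

Final answer: 191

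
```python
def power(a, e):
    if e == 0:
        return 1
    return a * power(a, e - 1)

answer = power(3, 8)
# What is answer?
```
Call trace:
power(a=3, e=8)
  power(a=3, e=7)
    power(a=3, e=6)
      power(a=3, e=5)
        power(a=3, e=4)
          power(a=3, e=3)
            power(a=3, e=2)
              power(a=3, e=1)
                power(a=3, e=0)
                -> return 1
              -> return 3
            -> return 9
          -> return 27
        -> return 81
      -> return 243
    -> return 729
  -> return 2187
-> return 6561

Final answer: 6561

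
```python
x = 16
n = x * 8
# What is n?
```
Trace:
  x=16
  x=16, n=128

Final answer: 128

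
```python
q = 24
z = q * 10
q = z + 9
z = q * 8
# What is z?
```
Trace:
  q=24
  q=24, z=240
  q=249, z=240
  q=249, z=1992

Final answer: 1992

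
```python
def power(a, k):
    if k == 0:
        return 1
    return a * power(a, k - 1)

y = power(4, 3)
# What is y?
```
Call trace:
power(a=4, k=3)
  power(a=4, k=2)
    power(a=4, k=1)
      power(a=4, k=0)
      -> return 1
    -> return 4
  -> return 16
-> return 64

Final answer: 64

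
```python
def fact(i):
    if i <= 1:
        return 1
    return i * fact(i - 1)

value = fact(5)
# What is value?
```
Call trace:
fact(i=5)
  fact(i=4)
    fact(i=3)
      fact(i=2)
        fact(i=1)
        -> return 1
      -> return 2
    -> return 6
  -> return 24
-> return 120

Final answer: 120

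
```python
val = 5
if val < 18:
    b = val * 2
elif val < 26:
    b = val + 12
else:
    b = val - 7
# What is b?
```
Trace:
  val=5
  val=5, b=10

Final answer: 10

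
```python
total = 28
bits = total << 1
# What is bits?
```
Trace:
  total=28
  total=28, bits=56

Final answer: 56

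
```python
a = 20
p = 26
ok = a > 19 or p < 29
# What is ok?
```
Trace:
  a=20
  a=20, p=26
  a=20, p=26, ok=True

Final answer: True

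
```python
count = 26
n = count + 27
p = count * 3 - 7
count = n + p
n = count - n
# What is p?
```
Trace:
  count=26
  count=26, n=53
  count=26, n=53, p=71
  count=124, n=53, p=71
  count=124, n=71, p=71

Final answer: 71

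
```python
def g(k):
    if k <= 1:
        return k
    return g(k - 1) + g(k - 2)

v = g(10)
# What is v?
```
Call trace (a repeated sub-call is expanded the first time; later identical calls just restate its return value):
g(k=10)
  g(k=9)
    g(k=8)
      g(k=7)
        g(k=6)
          g(k=5)
            g(k=4)
              g(k=3)
                g(k=2)
                  g(k=1)
                  -> return 1
                  g(k=0)
                  -> return 0
                -> return 1
                g(k=1)
                -> return 1
              -> return 2
              g(k=2) -> return 1  (same call as traced above)
            -> return 3
            g(k=3) -> return 2  (same call as traced above)
          -> return 5
          g(k=4) -> return 3  (same call as traced above)
        -> return 8
        g(k=5) -> return 5  (same call as traced above)
      -> return 13
      g(k=6) -> return 8  (same call as traced above)
    -> return 21
    g(k=7) -> return 13  (same call as traced above)
  -> return 34
  g(k=8) -> return 21  (same call as traced above)
-> return 55

Final answer: 55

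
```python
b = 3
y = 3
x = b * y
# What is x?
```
Trace:
  b=3
  b=3, y=3
  b=3, y=3, x=9

Final answer: 9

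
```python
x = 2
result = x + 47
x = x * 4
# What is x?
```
Trace:
  x=2
  x=2, result=49
  x=8, result=49

Final answer: 8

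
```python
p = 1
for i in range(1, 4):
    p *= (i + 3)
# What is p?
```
Trace:
  p=1
  p=4, i=1
  p=20, i=2
  p=120, i=3

Final answer: 120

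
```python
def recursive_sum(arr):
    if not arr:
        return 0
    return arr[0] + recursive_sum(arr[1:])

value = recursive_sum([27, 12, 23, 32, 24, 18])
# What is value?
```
Call trace:
recursive_sum(arr=[27, 12, 23, 32, 24, 18])
  recursive_sum(arr=[12, 23, 32, 24, 18])
    recursive_sum(arr=[23, 32, 24, 18])
      recursive_sum(arr=[32, 24, 18])
        recursive_sum(arr=[24, 18])
          recursive_sum(arr=[18])
            recursive_sum(arr=[])
            -> return 0
          -> return 18
        -> return 42
      -> return 74
    -> return 97
  -> return 109
-> return 136

Final answer: 136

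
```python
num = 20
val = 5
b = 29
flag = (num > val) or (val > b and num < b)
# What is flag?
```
Trace:
  num=20
  num=20, val=5
  num=20, val=5, b=29
  num=20, val=5, b=29, flag=True

Final answer: True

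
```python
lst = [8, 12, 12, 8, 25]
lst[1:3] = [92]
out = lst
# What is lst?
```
Trace:
  lst=[8, 12, 12, 8, 25]
  lst=[8, 92, 8, 25]
  lst=[8, 92, 8, 25], out=[8, 92, 8, 25]

Final answer: [8, 92, 8, 25]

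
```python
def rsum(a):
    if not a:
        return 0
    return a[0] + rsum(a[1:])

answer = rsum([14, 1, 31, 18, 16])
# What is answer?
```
Call trace:
rsum(a=[14, 1, 31, 18, 16])
  rsum(a=[1, 31, 18, 16])
    rsum(a=[31, 18, 16])
      rsum(a=[18, 16])
        rsum(a=[16])
          rsum(a=[])
          -> return 0
        -> return 16
      -> return 34
    -> return 65
  -> return 66
-> return 80

Final answer: 80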